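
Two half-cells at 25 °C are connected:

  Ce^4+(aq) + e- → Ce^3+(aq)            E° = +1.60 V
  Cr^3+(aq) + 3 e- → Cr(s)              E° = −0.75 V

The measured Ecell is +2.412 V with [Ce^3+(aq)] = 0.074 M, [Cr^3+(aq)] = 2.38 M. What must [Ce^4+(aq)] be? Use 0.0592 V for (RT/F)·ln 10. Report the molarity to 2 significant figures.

Ce⁴⁺/Ce³⁺ is the cathode (higher E°); E°cell = +1.60 − (−0.75) = +2.35 V with n = 3.
Rearranging E = E° − (0.0592/n)·log Q gives log Q = 3(+2.35 − (+2.412))/0.0592 = −3.142.
For 3 Ce^4+(aq) + Cr(s) → 3 Ce^3+(aq) + Cr^3+(aq), the reaction quotient is Q = ([Ce^3+(aq)]^3·[Cr^3+(aq)]) / [Ce^4+(aq)]^3.
Substituting the known concentrations and solving, log [Ce^4+(aq)] = 0.042 and [Ce^4+(aq)] = 1.1 M.

1.1 M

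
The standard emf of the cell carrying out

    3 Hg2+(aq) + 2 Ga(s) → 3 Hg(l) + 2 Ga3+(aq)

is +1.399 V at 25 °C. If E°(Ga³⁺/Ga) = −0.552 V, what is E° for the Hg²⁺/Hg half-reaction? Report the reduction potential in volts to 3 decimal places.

+0.847 V

In the reaction as written the Hg²⁺/Hg couple is reduced (cathode) and Ga³⁺/Ga is oxidized (anode), so E°cell = E°(Hg²⁺/Hg) − E°(Ga³⁺/Ga).
E°(Hg²⁺/Hg) = E°cell + E°(anode) = +1.399 + (−0.552) = +0.847 V.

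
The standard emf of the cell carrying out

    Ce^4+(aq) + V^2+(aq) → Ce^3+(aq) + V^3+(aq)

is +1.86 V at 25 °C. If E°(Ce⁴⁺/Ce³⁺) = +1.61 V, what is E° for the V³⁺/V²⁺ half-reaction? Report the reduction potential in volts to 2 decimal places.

In the reaction as written the Ce⁴⁺/Ce³⁺ couple is reduced (cathode) and V³⁺/V²⁺ is oxidized (anode), so E°cell = E°(Ce⁴⁺/Ce³⁺) − E°(V³⁺/V²⁺).
E°(V³⁺/V²⁺) = E°(cathode) − E°cell = +1.61 − (+1.86) = −0.25 V.

−0.25 V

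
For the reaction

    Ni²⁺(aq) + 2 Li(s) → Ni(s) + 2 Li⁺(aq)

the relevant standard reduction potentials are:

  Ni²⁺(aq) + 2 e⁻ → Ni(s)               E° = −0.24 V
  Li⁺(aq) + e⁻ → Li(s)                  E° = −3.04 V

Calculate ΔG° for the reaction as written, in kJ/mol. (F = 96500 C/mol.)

In the reaction as written Ni²⁺(aq) is reduced, so the Ni²⁺/Ni couple is the cathode and Li⁺/Li is the anode.
E°cell = −0.24 − (−3.04) = +2.80 V; balancing electrons gives n = 2.
ΔG° = −nFE°cell = −(2)(96500)(+2.80) J/mol = −540 kJ/mol.

−540 kJ/mol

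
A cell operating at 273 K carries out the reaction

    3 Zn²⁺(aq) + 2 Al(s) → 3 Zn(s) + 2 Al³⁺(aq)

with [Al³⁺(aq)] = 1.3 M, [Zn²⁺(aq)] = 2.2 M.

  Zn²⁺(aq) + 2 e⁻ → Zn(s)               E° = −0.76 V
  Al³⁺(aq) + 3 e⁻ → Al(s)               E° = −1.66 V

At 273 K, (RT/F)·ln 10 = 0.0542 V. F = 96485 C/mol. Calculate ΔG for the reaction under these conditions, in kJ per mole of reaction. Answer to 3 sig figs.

−525 kJ/mol

E°cell = −0.76 − (−1.66) = +0.90 V; the balanced reaction transfers n = 6 electrons.
The reaction quotient is [Al³⁺(aq)]^2 / [Zn²⁺(aq)]^3 = 0.159; by Nernst, E = +0.90 − (0.0542/6)(−0.799) = +0.9072 V.
Then ΔG = −nFE = −6 × 96485 × +0.9072 J/mol = −525 kJ/mol.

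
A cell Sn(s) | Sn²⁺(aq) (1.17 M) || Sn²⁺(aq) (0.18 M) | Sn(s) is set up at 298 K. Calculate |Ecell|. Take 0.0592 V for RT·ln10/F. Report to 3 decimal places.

For a concentration cell E°cell = 0, since both electrodes use the same couple.
The compartment with the higher Sn²⁺(aq) concentration (1.17 M) acts as the cathode; ions are reduced there and produced at the dilute (0.18 M) anode.
With n = 2, Ecell = −(0.0592/2)·log([dilute]/[conc]) = −(0.0592/2)·log(0.18/1.17) = +0.024 V.

0.024 V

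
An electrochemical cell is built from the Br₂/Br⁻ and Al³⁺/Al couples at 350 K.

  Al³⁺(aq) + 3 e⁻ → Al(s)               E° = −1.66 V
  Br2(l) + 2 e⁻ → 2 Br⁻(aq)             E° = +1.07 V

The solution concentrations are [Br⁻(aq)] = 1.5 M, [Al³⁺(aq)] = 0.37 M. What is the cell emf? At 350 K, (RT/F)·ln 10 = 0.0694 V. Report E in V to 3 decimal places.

+2.728 V

Since E°(Br₂/Br⁻) > E°(Al³⁺/Al), Br₂/Br⁻ serves as the cathode.
E°cell = +1.07 − (−1.66) = +2.73 V, with n = 6 electrons transferred.
For the overall reaction 3 Br2(l) + 2 Al(s) → 6 Br⁻(aq) + 2 Al³⁺(aq), Q = [Br⁻(aq)]^6·[Al³⁺(aq)]^2 = 1.56, giving log Q = 0.193.
Applying E = E° − (RT ln10/nF)·log Q gives +2.73 − (0.0694/6)(0.193) = +2.728 V.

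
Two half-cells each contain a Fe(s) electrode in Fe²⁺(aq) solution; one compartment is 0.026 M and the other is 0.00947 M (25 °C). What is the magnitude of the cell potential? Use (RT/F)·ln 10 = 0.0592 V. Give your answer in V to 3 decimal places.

0.013 V

For a concentration cell E°cell = 0, since both electrodes use the same couple.
The compartment with the higher Fe²⁺(aq) concentration (0.026 M) acts as the cathode; ions are reduced there and produced at the dilute (0.00947 M) anode.
With n = 2, Ecell = −(0.0592/2)·log([dilute]/[conc]) = −(0.0592/2)·log(0.00947/0.026) = +0.013 V.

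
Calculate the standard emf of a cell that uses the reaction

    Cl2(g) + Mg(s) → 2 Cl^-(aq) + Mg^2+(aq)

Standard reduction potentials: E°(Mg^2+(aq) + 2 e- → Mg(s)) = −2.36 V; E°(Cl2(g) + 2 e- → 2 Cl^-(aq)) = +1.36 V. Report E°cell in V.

Cl2(g) gains electrons, so the Cl₂/Cl⁻ couple is the cathode; the Mg²⁺/Mg couple is the anode.
E°cell = E°(cathode) − E°(anode) = +1.36 − (−2.36) = +3.72 V.

+3.72 V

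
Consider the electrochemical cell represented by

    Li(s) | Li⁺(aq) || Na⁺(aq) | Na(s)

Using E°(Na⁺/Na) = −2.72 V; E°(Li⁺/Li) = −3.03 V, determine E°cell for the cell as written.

+0.31 V

By convention the left-hand electrode in cell notation is the anode (oxidation) and the right-hand electrode is the cathode (reduction).
E°cell = E°(right) − E°(left) = −2.72 − (−3.03) = +0.31 V.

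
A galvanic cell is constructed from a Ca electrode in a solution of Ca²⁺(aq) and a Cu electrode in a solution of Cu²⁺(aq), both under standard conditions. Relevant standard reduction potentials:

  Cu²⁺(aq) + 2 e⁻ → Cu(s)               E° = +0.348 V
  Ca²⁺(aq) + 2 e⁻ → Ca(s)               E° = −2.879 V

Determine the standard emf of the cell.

The Cu²⁺/Cu couple has the higher E°, so Cu ion is reduced (cathode) and Ca is oxidized (anode).
E°cell = E°(cathode) − E°(anode) = +0.348 − (−2.879) = +3.227 V.

+3.227 V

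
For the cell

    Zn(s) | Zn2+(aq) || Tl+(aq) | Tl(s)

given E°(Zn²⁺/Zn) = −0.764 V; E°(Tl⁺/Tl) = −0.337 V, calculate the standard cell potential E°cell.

By convention the left-hand electrode in cell notation is the anode (oxidation) and the right-hand electrode is the cathode (reduction).
E°cell = E°(right) − E°(left) = −0.337 − (−0.764) = +0.427 V.

+0.427 V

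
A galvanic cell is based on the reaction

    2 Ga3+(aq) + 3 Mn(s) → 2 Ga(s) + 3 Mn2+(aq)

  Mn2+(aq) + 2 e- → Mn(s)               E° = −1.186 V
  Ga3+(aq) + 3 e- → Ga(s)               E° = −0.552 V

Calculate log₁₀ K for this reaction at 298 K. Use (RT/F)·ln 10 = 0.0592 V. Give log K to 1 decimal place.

log K = 64.3

The Ga³⁺/Ga couple is reduced (cathode); E°cell = −0.552 − (−1.186) = +0.634 V with n = 6.
At equilibrium E = 0, so log K = nE°cell / 0.0592 = (6)(+0.634) / 0.0592 = 64.3.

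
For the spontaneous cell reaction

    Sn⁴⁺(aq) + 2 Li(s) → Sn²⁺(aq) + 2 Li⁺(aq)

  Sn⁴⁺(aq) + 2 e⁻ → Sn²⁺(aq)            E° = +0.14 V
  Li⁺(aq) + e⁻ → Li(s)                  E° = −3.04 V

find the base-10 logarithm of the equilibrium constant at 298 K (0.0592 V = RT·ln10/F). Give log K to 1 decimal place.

log K = 107.4

The Sn⁴⁺/Sn²⁺ couple is reduced (cathode); E°cell = +0.14 − (−3.04) = +3.18 V with n = 2.
At equilibrium E = 0, so log K = nE°cell / 0.0592 = (2)(+3.18) / 0.0592 = 107.4.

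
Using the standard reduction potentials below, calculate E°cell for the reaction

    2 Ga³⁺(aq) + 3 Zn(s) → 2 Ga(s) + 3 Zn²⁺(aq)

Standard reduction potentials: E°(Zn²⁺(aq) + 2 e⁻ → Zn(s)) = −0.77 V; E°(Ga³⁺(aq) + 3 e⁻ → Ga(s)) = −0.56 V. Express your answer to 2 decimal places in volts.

+0.21 V

Ga³⁺(aq) gains electrons, so the Ga³⁺/Ga couple is the cathode; the Zn²⁺/Zn couple is the anode.
E°cell = E°(cathode) − E°(anode) = −0.56 − (−0.77) = +0.21 V.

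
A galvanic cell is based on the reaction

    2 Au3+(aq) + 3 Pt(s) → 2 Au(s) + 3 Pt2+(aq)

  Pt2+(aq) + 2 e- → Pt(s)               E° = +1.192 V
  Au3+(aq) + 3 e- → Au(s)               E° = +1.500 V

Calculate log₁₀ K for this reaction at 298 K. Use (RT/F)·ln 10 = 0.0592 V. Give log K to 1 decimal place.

The Au³⁺/Au couple is reduced (cathode); E°cell = +1.500 − (+1.192) = +0.308 V with n = 6.
At equilibrium E = 0, so log K = nE°cell / 0.0592 = (6)(+0.308) / 0.0592 = 31.2.

log K = 31.2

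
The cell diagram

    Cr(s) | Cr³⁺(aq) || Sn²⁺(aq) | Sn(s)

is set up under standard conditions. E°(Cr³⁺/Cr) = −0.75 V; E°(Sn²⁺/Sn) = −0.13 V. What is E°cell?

+0.62 V

By convention the left-hand electrode in cell notation is the anode (oxidation) and the right-hand electrode is the cathode (reduction).
E°cell = E°(right) − E°(left) = −0.13 − (−0.75) = +0.62 V.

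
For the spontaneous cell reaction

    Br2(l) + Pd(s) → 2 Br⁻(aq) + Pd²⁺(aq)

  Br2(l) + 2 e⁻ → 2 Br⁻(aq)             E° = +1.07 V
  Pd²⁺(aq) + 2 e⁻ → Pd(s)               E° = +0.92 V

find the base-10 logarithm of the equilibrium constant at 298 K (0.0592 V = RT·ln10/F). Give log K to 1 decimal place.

The Br₂/Br⁻ couple is reduced (cathode); E°cell = +1.07 − (+0.92) = +0.15 V with n = 2.
At equilibrium E = 0, so log K = nE°cell / 0.0592 = (2)(+0.15) / 0.0592 = 5.1.

log K = 5.1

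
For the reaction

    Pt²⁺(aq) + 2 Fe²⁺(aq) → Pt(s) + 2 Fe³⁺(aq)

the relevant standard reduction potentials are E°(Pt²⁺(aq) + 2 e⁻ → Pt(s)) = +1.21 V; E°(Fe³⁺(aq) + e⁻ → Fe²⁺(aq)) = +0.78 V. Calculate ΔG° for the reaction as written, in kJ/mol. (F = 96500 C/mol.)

−83.0 kJ/mol

In the reaction as written Pt²⁺(aq) is reduced, so the Pt²⁺/Pt couple is the cathode and Fe³⁺/Fe²⁺ is the anode.
E°cell = +1.21 − (+0.78) = +0.43 V; balancing electrons gives n = 2.
ΔG° = −nFE°cell = −(2)(96500)(+0.43) J/mol = −83.0 kJ/mol.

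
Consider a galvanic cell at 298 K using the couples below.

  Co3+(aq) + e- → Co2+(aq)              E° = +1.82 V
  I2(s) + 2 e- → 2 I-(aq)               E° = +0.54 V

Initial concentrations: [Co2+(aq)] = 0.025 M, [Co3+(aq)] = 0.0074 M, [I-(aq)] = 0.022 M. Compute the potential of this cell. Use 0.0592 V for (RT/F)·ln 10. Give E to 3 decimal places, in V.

The Co³⁺/Co²⁺ couple has the more positive E°, so it is the cathode; I₂/I⁻ is the anode.
E°cell = +1.82 − (+0.54) = +1.28 V, with n = 2 electrons transferred.
For the overall reaction 2 Co3+(aq) + 2 I-(aq) → 2 Co2+(aq) + I2(s), Q = [Co2+(aq)]^2 / ([Co3+(aq)]^2·[I-(aq)]^2) = 2.36×10^4, giving log Q = 4.373.
E = E° − (0.0592/n)·log Q = +1.28 − (0.0592/2)(4.373) = +1.151 V.

+1.151 V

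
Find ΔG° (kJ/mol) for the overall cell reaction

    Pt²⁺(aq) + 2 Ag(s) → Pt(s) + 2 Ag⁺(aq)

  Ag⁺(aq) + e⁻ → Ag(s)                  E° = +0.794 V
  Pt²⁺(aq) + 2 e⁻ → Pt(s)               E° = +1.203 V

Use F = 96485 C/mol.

−78.9 kJ/mol

In the reaction as written Pt²⁺(aq) is reduced, so the Pt²⁺/Pt couple is the cathode and Ag⁺/Ag is the anode.
E°cell = +1.203 − (+0.794) = +0.409 V; balancing electrons gives n = 2.
ΔG° = −nFE°cell = −(2)(96485)(+0.409) J/mol = −78.9 kJ/mol.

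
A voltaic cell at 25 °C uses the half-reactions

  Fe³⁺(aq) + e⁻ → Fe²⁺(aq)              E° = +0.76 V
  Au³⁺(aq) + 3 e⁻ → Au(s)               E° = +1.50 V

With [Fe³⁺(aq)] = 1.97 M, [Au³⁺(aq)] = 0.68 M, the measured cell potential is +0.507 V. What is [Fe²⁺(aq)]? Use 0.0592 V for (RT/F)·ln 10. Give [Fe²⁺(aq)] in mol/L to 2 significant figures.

0.00026 M

The Au³⁺/Au couple has the larger reduction potential, so it is the cathode: E°cell = +1.50 − (+0.76) = +0.74 V and n = 3.
From the Nernst equation, log Q = n(E° − E)/0.0592 = 3·(+0.74 − (+0.507))/0.0592 = 11.807.
For Au³⁺(aq) + 3 Fe²⁺(aq) → Au(s) + 3 Fe³⁺(aq), the reaction quotient is Q = [Fe³⁺(aq)]^3 / ([Au³⁺(aq)]·[Fe²⁺(aq)]^3).
Substituting the known concentrations and solving, log [Fe²⁺(aq)] = −3.585 and [Fe²⁺(aq)] = 0.00026 M.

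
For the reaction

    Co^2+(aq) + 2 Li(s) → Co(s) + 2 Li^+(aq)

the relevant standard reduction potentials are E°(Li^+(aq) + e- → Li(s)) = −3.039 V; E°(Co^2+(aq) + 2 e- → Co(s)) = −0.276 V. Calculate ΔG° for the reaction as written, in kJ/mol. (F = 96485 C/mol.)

In the reaction as written Co^2+(aq) is reduced, so the Co²⁺/Co couple is the cathode and Li⁺/Li is the anode.
E°cell = −0.276 − (−3.039) = +2.763 V; balancing electrons gives n = 2.
ΔG° = −nFE°cell = −(2)(96485)(+2.763) J/mol = −533 kJ/mol.

−533 kJ/mol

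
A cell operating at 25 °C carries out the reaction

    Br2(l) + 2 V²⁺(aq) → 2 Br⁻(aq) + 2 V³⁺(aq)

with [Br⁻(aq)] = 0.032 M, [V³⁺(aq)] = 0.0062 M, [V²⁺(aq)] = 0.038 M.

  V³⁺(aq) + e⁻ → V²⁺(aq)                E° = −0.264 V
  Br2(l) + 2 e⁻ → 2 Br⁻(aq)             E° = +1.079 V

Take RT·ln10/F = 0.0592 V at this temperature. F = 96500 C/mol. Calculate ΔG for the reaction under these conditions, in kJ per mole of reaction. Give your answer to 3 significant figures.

With Br₂/Br⁻ reduced at the cathode, E°cell = +1.079 − (−0.264) = +1.343 V and n = 2.
Here Q = ([Br⁻(aq)]^2·[V³⁺(aq)]^2) / [V²⁺(aq)]^2 = 2.73×10^−5 (log Q = −4.564), giving E = +1.343 − (0.0592/2)·(−4.564) = +1.4781 V.
Finally ΔG = −nFE = −(2)(96500 C/mol)(+1.4781 V) = −285 kJ/mol.

−285 kJ/mol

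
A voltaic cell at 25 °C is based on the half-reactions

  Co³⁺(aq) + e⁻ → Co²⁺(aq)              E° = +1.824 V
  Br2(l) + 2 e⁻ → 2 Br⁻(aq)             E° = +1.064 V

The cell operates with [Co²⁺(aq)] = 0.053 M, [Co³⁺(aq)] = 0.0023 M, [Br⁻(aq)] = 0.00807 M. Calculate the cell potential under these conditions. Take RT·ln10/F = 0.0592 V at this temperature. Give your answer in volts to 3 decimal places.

The Co³⁺/Co²⁺ couple has the more positive E°, so it is the cathode; Br₂/Br⁻ is the anode.
E°cell = E°cat − E°an = +1.824 − (+1.064) = +0.760 V; n = 2.
For the overall reaction 2 Co³⁺(aq) + 2 Br⁻(aq) → 2 Co²⁺(aq) + Br2(l), Q = [Co²⁺(aq)]^2 / ([Co³⁺(aq)]^2·[Br⁻(aq)]^2) = 8.15×10^6, giving log Q = 6.911.
Applying E = E° − (RT ln10/nF)·log Q gives +0.760 − (0.0592/2)(6.911) = +0.555 V.

+0.555 V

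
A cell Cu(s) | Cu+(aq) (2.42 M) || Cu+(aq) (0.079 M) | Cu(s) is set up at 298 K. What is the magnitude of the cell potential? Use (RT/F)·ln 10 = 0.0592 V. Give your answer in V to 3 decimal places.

0.088 V

For a concentration cell E°cell = 0, since both electrodes use the same couple.
The compartment with the higher Cu+(aq) concentration (2.42 M) acts as the cathode; ions are reduced there and produced at the dilute (0.079 M) anode.
With n = 1, Ecell = −(0.0592/1)·log([dilute]/[conc]) = −(0.0592/1)·log(0.079/2.42) = +0.088 V.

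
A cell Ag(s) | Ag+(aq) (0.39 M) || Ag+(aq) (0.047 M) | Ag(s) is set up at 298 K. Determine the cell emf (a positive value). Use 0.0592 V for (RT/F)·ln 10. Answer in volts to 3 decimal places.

For a concentration cell E°cell = 0, since both electrodes use the same couple.
The compartment with the higher Ag+(aq) concentration (0.39 M) acts as the cathode; ions are reduced there and produced at the dilute (0.047 M) anode.
With n = 1, Ecell = −(0.0592/1)·log([dilute]/[conc]) = −(0.0592/1)·log(0.047/0.39) = +0.054 V.

0.054 V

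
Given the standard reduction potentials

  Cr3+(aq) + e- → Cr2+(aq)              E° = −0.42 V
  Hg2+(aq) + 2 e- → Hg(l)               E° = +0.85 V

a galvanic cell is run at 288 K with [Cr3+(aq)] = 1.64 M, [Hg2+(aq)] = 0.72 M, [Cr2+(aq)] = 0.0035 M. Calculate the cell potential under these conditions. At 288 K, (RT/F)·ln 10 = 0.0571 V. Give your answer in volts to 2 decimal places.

Hg²⁺/Hg is reduced (cathode, E° = +0.85 V) and Cr³⁺/Cr²⁺ is oxidized (anode).
E°cell = E°cat − E°an = +0.85 − (−0.42) = +1.27 V; n = 2.
The balanced reaction is Hg2+(aq) + 2 Cr2+(aq) → Hg(l) + 2 Cr3+(aq), so Q = [Cr3+(aq)]^2 / ([Hg2+(aq)]·[Cr2+(aq)]^2) = 3.05×10^5 and log Q = 5.484.
E = E° − (0.0571/n)·log Q = +1.27 − (0.0571/2)(5.484) = +1.11 V.

+1.11 V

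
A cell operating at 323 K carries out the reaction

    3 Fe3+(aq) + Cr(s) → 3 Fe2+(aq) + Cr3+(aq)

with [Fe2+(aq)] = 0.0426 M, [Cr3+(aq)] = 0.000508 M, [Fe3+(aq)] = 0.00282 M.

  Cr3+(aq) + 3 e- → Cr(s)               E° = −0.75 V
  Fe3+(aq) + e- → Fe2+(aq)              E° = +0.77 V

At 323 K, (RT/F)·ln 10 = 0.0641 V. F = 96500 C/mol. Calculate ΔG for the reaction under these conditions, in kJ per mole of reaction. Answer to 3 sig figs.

−439 kJ/mol

E°cell = +0.77 − (−0.75) = +1.52 V; the balanced reaction transfers n = 3 electrons.
The reaction quotient is ([Fe2+(aq)]^3·[Cr3+(aq)]) / [Fe3+(aq)]^3 = 1.75; by Nernst, E = +1.52 − (0.0641/3)(0.243) = +1.5148 V.
Then ΔG = −nFE = −3 × 96500 × +1.5148 J/mol = −439 kJ/mol.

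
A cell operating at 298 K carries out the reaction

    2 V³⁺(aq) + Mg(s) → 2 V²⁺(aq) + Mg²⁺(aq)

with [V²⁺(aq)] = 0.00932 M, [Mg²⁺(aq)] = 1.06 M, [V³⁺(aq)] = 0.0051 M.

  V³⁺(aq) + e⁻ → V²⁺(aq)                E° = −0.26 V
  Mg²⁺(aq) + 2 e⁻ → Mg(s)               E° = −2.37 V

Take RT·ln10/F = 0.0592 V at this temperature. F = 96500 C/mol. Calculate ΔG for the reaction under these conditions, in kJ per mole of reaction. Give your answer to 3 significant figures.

−404 kJ/mol

With V³⁺/V²⁺ reduced at the cathode, E°cell = −0.26 − (−2.37) = +2.11 V and n = 2.
The reaction quotient is ([V²⁺(aq)]^2·[Mg²⁺(aq)]) / [V³⁺(aq)]^2 = 3.54; by Nernst, E = +2.11 − (0.0592/2)(0.549) = +2.0937 V.
ΔG = −nFE = −(2)(96500)(+2.0937) J/mol = −404 kJ/mol.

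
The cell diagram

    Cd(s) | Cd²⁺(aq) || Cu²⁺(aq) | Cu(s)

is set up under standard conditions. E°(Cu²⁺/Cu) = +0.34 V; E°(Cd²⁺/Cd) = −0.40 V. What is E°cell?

+0.74 V

By convention the left-hand electrode in cell notation is the anode (oxidation) and the right-hand electrode is the cathode (reduction).
E°cell = E°(right) − E°(left) = +0.34 − (−0.40) = +0.74 V.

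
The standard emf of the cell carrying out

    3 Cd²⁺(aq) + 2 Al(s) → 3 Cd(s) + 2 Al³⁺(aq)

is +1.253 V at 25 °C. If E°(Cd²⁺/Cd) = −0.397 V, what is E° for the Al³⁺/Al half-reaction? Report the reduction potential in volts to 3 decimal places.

−1.650 V

In the reaction as written the Cd²⁺/Cd couple is reduced (cathode) and Al³⁺/Al is oxidized (anode), so E°cell = E°(Cd²⁺/Cd) − E°(Al³⁺/Al).
E°(Al³⁺/Al) = E°(cathode) − E°cell = −0.397 − (+1.253) = −1.650 V.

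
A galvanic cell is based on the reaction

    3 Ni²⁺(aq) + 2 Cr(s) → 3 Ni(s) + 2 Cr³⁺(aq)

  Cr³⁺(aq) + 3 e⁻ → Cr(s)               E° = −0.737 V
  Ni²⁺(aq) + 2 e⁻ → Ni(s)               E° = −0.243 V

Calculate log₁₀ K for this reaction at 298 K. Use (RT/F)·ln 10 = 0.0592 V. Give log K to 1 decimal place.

The Ni²⁺/Ni couple is reduced (cathode); E°cell = −0.243 − (−0.737) = +0.494 V with n = 6.
At equilibrium E = 0, so log K = nE°cell / 0.0592 = (6)(+0.494) / 0.0592 = 50.1.

log K = 50.1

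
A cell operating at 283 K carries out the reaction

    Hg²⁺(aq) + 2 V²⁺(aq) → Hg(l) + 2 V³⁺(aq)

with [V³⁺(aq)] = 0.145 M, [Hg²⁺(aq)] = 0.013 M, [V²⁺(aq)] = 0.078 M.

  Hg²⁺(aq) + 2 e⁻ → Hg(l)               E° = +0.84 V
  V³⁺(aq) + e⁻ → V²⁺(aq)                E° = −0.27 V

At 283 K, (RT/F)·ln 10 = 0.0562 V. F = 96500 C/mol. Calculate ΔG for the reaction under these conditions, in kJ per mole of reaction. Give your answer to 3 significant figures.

The standard cell potential is +0.84 − (−0.27) = +1.11 V, with n = 2 electrons in the balanced equation.
The reaction quotient is [V³⁺(aq)]^2 / ([Hg²⁺(aq)]·[V²⁺(aq)]^2) = 266; by Nernst, E = +1.11 − (0.0562/2)(2.425) = +1.0419 V.
Then ΔG = −nFE = −2 × 96500 × +1.0419 J/mol = −201 kJ/mol.

−201 kJ/mol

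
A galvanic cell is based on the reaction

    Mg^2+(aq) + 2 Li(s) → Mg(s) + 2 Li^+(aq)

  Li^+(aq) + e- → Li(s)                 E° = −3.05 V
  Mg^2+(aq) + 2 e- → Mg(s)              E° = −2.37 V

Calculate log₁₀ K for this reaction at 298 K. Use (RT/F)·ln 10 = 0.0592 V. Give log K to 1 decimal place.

The Mg²⁺/Mg couple is reduced (cathode); E°cell = −2.37 − (−3.05) = +0.68 V with n = 2.
At equilibrium E = 0, so log K = nE°cell / 0.0592 = (2)(+0.68) / 0.0592 = 23.0.

log K = 23.0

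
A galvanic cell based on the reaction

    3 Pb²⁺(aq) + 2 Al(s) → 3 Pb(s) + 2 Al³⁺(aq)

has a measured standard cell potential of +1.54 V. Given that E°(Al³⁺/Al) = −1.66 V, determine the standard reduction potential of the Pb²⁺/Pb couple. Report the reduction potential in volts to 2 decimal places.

−0.12 V

In the reaction as written the Pb²⁺/Pb couple is reduced (cathode) and Al³⁺/Al is oxidized (anode), so E°cell = E°(Pb²⁺/Pb) − E°(Al³⁺/Al).
E°(Pb²⁺/Pb) = E°cell + E°(anode) = +1.54 + (−1.66) = −0.12 V.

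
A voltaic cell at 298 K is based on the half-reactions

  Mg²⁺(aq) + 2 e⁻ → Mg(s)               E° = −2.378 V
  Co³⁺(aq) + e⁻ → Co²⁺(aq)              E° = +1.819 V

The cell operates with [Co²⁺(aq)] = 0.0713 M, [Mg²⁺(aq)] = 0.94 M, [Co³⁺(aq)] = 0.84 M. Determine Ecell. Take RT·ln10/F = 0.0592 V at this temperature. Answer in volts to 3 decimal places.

Co³⁺/Co²⁺ is reduced (cathode, E° = +1.819 V) and Mg²⁺/Mg is oxidized (anode).
E°cell = +1.819 − (−2.378) = +4.197 V, with n = 2 electrons transferred.
Balancing gives 2 Co³⁺(aq) + Mg(s) → 2 Co²⁺(aq) + Mg²⁺(aq); hence Q = ([Co²⁺(aq)]^2·[Mg²⁺(aq)]) / [Co³⁺(aq)]^2 = 0.00677 (log Q = −2.169).
Applying E = E° − (RT ln10/nF)·log Q gives +4.197 − (0.0592/2)(−2.169) = +4.261 V.

+4.261 V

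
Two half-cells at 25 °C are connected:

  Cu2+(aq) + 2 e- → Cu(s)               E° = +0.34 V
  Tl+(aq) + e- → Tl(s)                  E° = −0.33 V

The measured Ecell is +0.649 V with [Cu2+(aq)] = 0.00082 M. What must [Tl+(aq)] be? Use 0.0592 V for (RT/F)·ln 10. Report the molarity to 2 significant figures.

With Cu²⁺/Cu at the cathode and Tl⁺/Tl at the anode, E°cell = +0.34 − (−0.33) = +0.67 V (n = 2).
Since E = E° − (0.0592/n)·log Q, log Q = n(E° − E)/0.0592 = 0.709.
Balancing electrons gives Cu2+(aq) + 2 Tl(s) → Cu(s) + 2 Tl+(aq); thus Q = [Tl+(aq)]^2 / [Cu2+(aq)].
Isolating [Tl+(aq)] in Q = 10^{0.709} yields log [Tl+(aq)] = −1.189, i.e. 0.065 M.

0.065 M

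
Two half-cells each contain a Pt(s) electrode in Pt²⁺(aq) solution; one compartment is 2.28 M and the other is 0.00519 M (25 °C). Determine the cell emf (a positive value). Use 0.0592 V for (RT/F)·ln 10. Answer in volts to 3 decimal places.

For a concentration cell E°cell = 0, since both electrodes use the same couple.
The compartment with the higher Pt²⁺(aq) concentration (2.28 M) acts as the cathode; ions are reduced there and produced at the dilute (0.00519 M) anode.
With n = 2, Ecell = −(0.0592/2)·log([dilute]/[conc]) = −(0.0592/2)·log(0.00519/2.28) = +0.078 V.

0.078 V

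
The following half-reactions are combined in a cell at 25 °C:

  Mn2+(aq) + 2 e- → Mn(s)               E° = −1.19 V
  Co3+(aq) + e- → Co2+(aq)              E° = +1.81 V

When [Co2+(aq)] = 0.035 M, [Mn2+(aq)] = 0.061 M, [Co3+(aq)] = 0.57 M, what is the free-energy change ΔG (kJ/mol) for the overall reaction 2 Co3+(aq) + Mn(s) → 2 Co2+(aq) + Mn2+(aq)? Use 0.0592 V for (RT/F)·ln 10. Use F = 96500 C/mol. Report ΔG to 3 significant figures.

−600 kJ/mol

E°cell = +1.81 − (−1.19) = +3.00 V; the balanced reaction transfers n = 2 electrons.
The reaction quotient is ([Co2+(aq)]^2·[Mn2+(aq)]) / [Co3+(aq)]^2 = 0.00023; by Nernst, E = +3.00 − (0.0592/2)(−3.638) = +3.1077 V.
ΔG = −nFE = −(2)(96500)(+3.1077) J/mol = −600 kJ/mol.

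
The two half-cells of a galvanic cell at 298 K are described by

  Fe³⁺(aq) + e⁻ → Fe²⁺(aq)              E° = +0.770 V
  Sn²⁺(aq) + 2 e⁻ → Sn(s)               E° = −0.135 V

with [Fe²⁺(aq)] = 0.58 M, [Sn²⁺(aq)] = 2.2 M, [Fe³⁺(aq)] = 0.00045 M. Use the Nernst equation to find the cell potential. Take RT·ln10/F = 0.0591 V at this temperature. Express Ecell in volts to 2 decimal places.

+0.71 V

Since E°(Fe³⁺/Fe²⁺) > E°(Sn²⁺/Sn), Fe³⁺/Fe²⁺ serves as the cathode.
E°cell = +0.770 − (−0.135) = +0.905 V, with n = 2 electrons transferred.
The balanced reaction is 2 Fe³⁺(aq) + Sn(s) → 2 Fe²⁺(aq) + Sn²⁺(aq), so Q = ([Fe²⁺(aq)]^2·[Sn²⁺(aq)]) / [Fe³⁺(aq)]^2 = 3.65×10^6 and log Q = 6.563.
By the Nernst equation, E = +0.905 − (0.0591/2)·(6.563) = +0.71 V.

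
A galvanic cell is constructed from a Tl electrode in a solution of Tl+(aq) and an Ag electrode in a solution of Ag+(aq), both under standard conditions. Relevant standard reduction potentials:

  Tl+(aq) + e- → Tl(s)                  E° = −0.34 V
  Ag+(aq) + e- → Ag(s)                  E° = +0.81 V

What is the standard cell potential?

+1.15 V

The Ag⁺/Ag couple has the higher E°, so Ag ion is reduced (cathode) and Tl is oxidized (anode).
E°cell = E°(cathode) − E°(anode) = +0.81 − (−0.34) = +1.15 V.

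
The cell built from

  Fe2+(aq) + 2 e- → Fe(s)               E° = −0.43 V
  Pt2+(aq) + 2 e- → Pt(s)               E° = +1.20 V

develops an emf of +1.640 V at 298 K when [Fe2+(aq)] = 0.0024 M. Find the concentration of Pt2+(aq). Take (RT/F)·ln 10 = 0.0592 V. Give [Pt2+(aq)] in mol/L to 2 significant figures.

0.0052 M

Pt²⁺/Pt is the cathode (higher E°); E°cell = +1.20 − (−0.43) = +1.63 V with n = 2.
Since E = E° − (0.0592/n)·log Q, log Q = n(E° − E)/0.0592 = −0.338.
Balancing electrons gives Pt2+(aq) + Fe(s) → Pt(s) + Fe2+(aq); thus Q = [Fe2+(aq)] / [Pt2+(aq)].
Substituting the known concentrations and solving, log [Pt2+(aq)] = −2.282 and [Pt2+(aq)] = 0.0052 M.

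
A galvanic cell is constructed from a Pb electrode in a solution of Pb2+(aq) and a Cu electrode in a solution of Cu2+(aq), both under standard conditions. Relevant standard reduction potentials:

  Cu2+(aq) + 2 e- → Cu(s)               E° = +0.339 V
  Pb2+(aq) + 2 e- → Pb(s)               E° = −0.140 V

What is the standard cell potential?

+0.479 V

The Cu²⁺/Cu couple has the higher E°, so Cu ion is reduced (cathode) and Pb is oxidized (anode).
E°cell = E°(cathode) − E°(anode) = +0.339 − (−0.140) = +0.479 V.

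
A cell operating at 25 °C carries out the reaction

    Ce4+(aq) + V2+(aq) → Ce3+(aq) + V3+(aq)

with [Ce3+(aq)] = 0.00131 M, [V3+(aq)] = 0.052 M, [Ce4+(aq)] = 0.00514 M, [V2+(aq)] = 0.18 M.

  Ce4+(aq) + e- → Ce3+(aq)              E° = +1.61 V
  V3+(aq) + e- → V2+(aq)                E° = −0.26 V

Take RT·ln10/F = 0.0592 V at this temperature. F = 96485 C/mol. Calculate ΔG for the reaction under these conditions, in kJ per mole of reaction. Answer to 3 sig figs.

The standard cell potential is +1.61 − (−0.26) = +1.87 V, with n = 1 electron in the balanced equation.
The reaction quotient is ([Ce3+(aq)]·[V3+(aq)]) / ([Ce4+(aq)]·[V2+(aq)]) = 0.0736; by Nernst, E = +1.87 − (0.0592/1)(−1.133) = +1.9371 V.
Finally ΔG = −nFE = −(1)(96485 C/mol)(+1.9371 V) = −187 kJ/mol.

−187 kJ/mol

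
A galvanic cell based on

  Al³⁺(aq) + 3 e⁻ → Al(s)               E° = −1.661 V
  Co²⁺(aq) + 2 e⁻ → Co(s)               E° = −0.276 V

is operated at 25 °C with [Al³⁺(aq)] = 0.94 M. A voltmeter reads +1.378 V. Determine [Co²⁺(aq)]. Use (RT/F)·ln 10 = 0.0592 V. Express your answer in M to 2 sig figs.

0.56 M

With Co²⁺/Co at the cathode and Al³⁺/Al at the anode, E°cell = −0.276 − (−1.661) = +1.385 V (n = 6).
From the Nernst equation, log Q = n(E° − E)/0.0592 = 6·(+1.385 − (+1.378))/0.0592 = 0.709.
Balancing electrons gives 3 Co²⁺(aq) + 2 Al(s) → 3 Co(s) + 2 Al³⁺(aq); thus Q = [Al³⁺(aq)]^2 / [Co²⁺(aq)]^3.
Isolating [Co²⁺(aq)] in Q = 10^{0.709} yields log [Co²⁺(aq)] = −0.254, i.e. 0.56 M.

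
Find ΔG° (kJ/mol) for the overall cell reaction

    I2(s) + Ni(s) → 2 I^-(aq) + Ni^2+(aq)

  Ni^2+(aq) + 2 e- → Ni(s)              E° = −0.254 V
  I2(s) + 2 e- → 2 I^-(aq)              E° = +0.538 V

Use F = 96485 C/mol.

In the reaction as written I2(s) is reduced, so the I₂/I⁻ couple is the cathode and Ni²⁺/Ni is the anode.
E°cell = +0.538 − (−0.254) = +0.792 V; balancing electrons gives n = 2.
ΔG° = −nFE°cell = −(2)(96485)(+0.792) J/mol = −153 kJ/mol.

−153 kJ/mol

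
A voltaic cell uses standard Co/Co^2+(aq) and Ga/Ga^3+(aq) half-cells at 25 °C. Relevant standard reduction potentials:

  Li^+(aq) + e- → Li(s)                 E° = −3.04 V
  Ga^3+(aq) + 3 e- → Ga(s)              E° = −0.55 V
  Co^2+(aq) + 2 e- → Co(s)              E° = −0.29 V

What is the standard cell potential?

+0.26 V

Of the two couples in this cell, the one with the more positive reduction potential is reduced at the cathode: here that is Co²⁺/Co (−0.29 V); Ga³⁺/Ga (−0.55 V) is the anode.
E°cell = E°(cathode) − E°(anode) = −0.29 − (−0.55) = +0.26 V.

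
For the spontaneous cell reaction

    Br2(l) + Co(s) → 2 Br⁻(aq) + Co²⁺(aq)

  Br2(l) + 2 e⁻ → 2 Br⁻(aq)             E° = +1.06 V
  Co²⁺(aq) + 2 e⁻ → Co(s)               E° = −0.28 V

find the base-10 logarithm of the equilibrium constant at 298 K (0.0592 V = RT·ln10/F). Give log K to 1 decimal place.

The Br₂/Br⁻ couple is reduced (cathode); E°cell = +1.06 − (−0.28) = +1.34 V with n = 2.
At equilibrium E = 0, so log K = nE°cell / 0.0592 = (2)(+1.34) / 0.0592 = 45.3.

log K = 45.3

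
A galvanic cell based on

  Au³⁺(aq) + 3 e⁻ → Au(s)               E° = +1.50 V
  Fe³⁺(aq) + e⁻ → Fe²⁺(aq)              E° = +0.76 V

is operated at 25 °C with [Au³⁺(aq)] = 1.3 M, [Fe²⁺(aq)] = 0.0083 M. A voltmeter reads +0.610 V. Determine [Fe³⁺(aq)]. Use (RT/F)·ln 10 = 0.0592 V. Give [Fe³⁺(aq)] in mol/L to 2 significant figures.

With Au³⁺/Au at the cathode and Fe³⁺/Fe²⁺ at the anode, E°cell = +1.50 − (+0.76) = +0.74 V (n = 3).
From the Nernst equation, log Q = n(E° − E)/0.0592 = 3·(+0.74 − (+0.610))/0.0592 = 6.588.
Balancing electrons gives Au³⁺(aq) + 3 Fe²⁺(aq) → Au(s) + 3 Fe³⁺(aq); thus Q = [Fe³⁺(aq)]^3 / ([Au³⁺(aq)]·[Fe²⁺(aq)]^3).
Isolating [Fe³⁺(aq)] in Q = 10^{6.588} yields log [Fe³⁺(aq)] = 0.153, i.e. 1.4 M.

1.4 M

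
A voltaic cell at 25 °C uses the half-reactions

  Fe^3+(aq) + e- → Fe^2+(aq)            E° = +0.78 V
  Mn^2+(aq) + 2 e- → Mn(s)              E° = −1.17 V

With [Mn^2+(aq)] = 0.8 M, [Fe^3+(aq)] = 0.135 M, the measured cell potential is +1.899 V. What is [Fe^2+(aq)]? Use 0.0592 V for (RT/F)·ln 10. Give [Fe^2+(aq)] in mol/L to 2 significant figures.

1.1 M

The Fe³⁺/Fe²⁺ couple has the larger reduction potential, so it is the cathode: E°cell = +0.78 − (−1.17) = +1.95 V and n = 2.
From the Nernst equation, log Q = n(E° − E)/0.0592 = 2·(+1.95 − (+1.899))/0.0592 = 1.723.
The balanced reaction is 2 Fe^3+(aq) + Mn(s) → 2 Fe^2+(aq) + Mn^2+(aq), so Q = ([Fe^2+(aq)]^2·[Mn^2+(aq)]) / [Fe^3+(aq)]^2.
Substituting the known concentrations and solving, log [Fe^2+(aq)] = 0.040 and [Fe^2+(aq)] = 1.1 M.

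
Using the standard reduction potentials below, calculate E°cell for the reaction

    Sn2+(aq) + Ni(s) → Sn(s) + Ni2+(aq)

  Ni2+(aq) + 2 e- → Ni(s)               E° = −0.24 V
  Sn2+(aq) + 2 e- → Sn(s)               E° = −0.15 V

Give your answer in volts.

+0.09 V

In the reaction as written, Sn2+(aq) is reduced (cathode) and Ni2+(aq) is produced by oxidation at the anode.
E°cell = E°(cathode) − E°(anode) = −0.15 − (−0.24) = +0.09 V.
The positive value indicates the reaction is spontaneous as written.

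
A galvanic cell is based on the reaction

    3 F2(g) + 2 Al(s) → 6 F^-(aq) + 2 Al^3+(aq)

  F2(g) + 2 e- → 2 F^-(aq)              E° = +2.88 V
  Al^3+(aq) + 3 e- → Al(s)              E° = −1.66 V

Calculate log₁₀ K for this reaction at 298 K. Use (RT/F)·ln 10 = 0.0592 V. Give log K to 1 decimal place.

The F₂/F⁻ couple is reduced (cathode); E°cell = +2.88 − (−1.66) = +4.54 V with n = 6.
At equilibrium E = 0, so log K = nE°cell / 0.0592 = (6)(+4.54) / 0.0592 = 460.1.

log K = 460.1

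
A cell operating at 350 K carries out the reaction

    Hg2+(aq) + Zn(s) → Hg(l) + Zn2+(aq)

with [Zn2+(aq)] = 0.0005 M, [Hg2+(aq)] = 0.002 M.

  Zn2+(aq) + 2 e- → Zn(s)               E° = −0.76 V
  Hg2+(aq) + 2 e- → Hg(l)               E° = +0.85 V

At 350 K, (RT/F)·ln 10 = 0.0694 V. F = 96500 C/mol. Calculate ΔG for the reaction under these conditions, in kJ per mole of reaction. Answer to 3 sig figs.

−315 kJ/mol

The standard cell potential is +0.85 − (−0.76) = +1.61 V, with n = 2 electrons in the balanced equation.
The reaction quotient is [Zn2+(aq)] / [Hg2+(aq)] = 0.25; by Nernst, E = +1.61 − (0.0694/2)(−0.602) = +1.6309 V.
Finally ΔG = −nFE = −(2)(96500 C/mol)(+1.6309 V) = −315 kJ/mol.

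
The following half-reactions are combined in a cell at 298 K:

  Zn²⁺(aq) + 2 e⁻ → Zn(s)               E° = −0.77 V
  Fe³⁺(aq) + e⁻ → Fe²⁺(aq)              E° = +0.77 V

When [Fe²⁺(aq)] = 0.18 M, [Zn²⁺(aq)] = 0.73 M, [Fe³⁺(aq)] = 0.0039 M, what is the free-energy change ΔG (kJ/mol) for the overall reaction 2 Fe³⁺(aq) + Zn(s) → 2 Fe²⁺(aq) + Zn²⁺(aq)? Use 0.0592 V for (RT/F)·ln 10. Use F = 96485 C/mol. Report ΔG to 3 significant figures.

−279 kJ/mol

The standard cell potential is +0.77 − (−0.77) = +1.54 V, with n = 2 electrons in the balanced equation.
The reaction quotient is ([Fe²⁺(aq)]^2·[Zn²⁺(aq)]) / [Fe³⁺(aq)]^2 = 1.56×10^3; by Nernst, E = +1.54 − (0.0592/2)(3.192) = +1.4455 V.
ΔG = −nFE = −(2)(96485)(+1.4455) J/mol = −279 kJ/mol.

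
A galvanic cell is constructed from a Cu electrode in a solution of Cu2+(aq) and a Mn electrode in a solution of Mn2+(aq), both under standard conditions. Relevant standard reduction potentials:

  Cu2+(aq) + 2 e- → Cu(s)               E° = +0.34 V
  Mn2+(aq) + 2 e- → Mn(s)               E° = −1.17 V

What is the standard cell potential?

The Cu²⁺/Cu couple has the higher E°, so Cu ion is reduced (cathode) and Mn is oxidized (anode).
E°cell = E°(cathode) − E°(anode) = +0.34 − (−1.17) = +1.51 V.

+1.51 V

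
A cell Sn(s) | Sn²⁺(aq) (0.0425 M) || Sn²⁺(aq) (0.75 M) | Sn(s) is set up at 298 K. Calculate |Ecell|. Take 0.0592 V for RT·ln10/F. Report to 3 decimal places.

0.037 V

For a concentration cell E°cell = 0, since both electrodes use the same couple.
The compartment with the higher Sn²⁺(aq) concentration (0.75 M) acts as the cathode; ions are reduced there and produced at the dilute (0.0425 M) anode.
With n = 2, Ecell = −(0.0592/2)·log([dilute]/[conc]) = −(0.0592/2)·log(0.0425/0.75) = +0.037 V.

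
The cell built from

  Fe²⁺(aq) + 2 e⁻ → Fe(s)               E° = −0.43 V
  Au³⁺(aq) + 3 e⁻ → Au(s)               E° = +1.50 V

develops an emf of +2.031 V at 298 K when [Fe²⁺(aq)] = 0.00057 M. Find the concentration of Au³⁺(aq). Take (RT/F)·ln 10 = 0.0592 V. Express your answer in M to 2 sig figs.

The Au³⁺/Au couple has the larger reduction potential, so it is the cathode: E°cell = +1.50 − (−0.43) = +1.93 V and n = 6.
From the Nernst equation, log Q = n(E° − E)/0.0592 = 6·(+1.93 − (+2.031))/0.0592 = −10.236.
Balancing electrons gives 2 Au³⁺(aq) + 3 Fe(s) → 2 Au(s) + 3 Fe²⁺(aq); thus Q = [Fe²⁺(aq)]^3 / [Au³⁺(aq)]^2.
Solving for the unknown gives log [Au³⁺(aq)] = 0.252, so [Au³⁺(aq)] ≈ 1.8 M.

1.8 M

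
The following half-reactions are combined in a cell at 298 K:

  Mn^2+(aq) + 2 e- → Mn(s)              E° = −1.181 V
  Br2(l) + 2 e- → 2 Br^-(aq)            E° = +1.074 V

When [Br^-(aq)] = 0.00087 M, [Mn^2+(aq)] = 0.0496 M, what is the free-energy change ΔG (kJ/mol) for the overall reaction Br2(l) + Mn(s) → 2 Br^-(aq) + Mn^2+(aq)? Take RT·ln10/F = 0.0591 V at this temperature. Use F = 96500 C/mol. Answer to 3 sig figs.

With Br₂/Br⁻ reduced at the cathode, E°cell = +1.074 − (−1.181) = +2.255 V and n = 2.
Q = [Br^-(aq)]^2·[Mn^2+(aq)] = 3.75×10^−8, so log Q = −7.425 and E = +2.255 − (0.0591/2)(−7.425) = +2.4744 V.
Finally ΔG = −nFE = −(2)(96500 C/mol)(+2.4744 V) = −478 kJ/mol.

−478 kJ/mol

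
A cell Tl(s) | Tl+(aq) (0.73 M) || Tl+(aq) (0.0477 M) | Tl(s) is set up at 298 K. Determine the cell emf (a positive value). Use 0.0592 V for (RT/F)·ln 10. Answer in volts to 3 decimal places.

For a concentration cell E°cell = 0, since both electrodes use the same couple.
The compartment with the higher Tl+(aq) concentration (0.73 M) acts as the cathode; ions are reduced there and produced at the dilute (0.0477 M) anode.
With n = 1, Ecell = −(0.0592/1)·log([dilute]/[conc]) = −(0.0592/1)·log(0.0477/0.73) = +0.070 V.

0.070 V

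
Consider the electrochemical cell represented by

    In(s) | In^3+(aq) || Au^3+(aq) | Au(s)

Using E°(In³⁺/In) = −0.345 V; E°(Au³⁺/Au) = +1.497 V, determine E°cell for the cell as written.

+1.842 V

By convention the left-hand electrode in cell notation is the anode (oxidation) and the right-hand electrode is the cathode (reduction).
E°cell = E°(right) − E°(left) = +1.497 − (−0.345) = +1.842 V.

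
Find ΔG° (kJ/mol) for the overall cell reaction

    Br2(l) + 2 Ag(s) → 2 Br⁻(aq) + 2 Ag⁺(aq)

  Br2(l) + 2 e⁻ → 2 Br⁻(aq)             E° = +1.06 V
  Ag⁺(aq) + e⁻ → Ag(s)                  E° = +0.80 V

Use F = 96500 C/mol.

−50.2 kJ/mol

In the reaction as written Br2(l) is reduced, so the Br₂/Br⁻ couple is the cathode and Ag⁺/Ag is the anode.
E°cell = +1.06 − (+0.80) = +0.26 V; balancing electrons gives n = 2.
ΔG° = −nFE°cell = −(2)(96500)(+0.26) J/mol = −50.2 kJ/mol.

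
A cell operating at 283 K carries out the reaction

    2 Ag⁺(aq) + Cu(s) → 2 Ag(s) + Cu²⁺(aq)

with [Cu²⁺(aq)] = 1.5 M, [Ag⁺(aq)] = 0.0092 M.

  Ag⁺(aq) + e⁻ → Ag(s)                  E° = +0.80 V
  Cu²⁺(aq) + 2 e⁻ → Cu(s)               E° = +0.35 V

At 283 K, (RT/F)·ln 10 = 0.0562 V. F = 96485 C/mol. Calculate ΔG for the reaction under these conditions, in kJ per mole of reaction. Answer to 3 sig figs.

The standard cell potential is +0.80 − (+0.35) = +0.45 V, with n = 2 electrons in the balanced equation.
Here Q = [Cu²⁺(aq)] / [Ag⁺(aq)]^2 = 1.77×10^4 (log Q = 4.249), giving E = +0.45 − (0.0562/2)·(4.249) = +0.3306 V.
Then ΔG = −nFE = −2 × 96485 × +0.3306 J/mol = −63.8 kJ/mol.

−63.8 kJ/mol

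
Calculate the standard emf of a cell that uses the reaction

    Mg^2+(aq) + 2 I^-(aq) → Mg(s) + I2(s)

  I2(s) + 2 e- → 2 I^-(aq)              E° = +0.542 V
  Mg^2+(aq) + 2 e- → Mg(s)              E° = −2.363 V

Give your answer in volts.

−2.905 V

Mg^2+(aq) gains electrons, so the Mg²⁺/Mg couple is the cathode; the I₂/I⁻ couple is the anode.
E°cell = E°(cathode) − E°(anode) = −2.363 − (+0.542) = −2.905 V.
The negative E°cell means the reaction is non-spontaneous in the direction written.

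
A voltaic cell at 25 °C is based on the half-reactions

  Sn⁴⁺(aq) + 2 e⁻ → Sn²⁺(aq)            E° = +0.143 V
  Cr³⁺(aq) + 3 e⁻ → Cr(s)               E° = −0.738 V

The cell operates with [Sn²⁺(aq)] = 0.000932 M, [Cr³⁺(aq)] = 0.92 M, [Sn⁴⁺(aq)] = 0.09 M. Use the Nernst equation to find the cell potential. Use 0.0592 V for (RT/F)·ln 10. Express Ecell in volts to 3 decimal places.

+0.940 V

Sn⁴⁺/Sn²⁺ is reduced (cathode, E° = +0.143 V) and Cr³⁺/Cr is oxidized (anode).
E°cell = +0.143 − (−0.738) = +0.881 V, with n = 6 electrons transferred.
The balanced reaction is 3 Sn⁴⁺(aq) + 2 Cr(s) → 3 Sn²⁺(aq) + 2 Cr³⁺(aq), so Q = ([Sn²⁺(aq)]^3·[Cr³⁺(aq)]^2) / [Sn⁴⁺(aq)]^3 = 9.4×10^−7 and log Q = −6.027.
E = E° − (0.0592/n)·log Q = +0.881 − (0.0592/6)(−6.027) = +0.940 V.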